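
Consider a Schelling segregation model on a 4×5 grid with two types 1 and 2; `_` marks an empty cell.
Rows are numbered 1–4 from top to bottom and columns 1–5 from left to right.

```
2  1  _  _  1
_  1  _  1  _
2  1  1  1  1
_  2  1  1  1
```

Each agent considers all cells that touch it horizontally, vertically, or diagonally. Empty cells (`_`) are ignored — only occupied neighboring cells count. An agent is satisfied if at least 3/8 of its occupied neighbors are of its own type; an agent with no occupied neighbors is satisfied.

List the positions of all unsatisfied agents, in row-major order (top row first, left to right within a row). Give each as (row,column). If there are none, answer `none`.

(1,1), (3,1), (4,2)

(1,1)2 0/2 ✗
(1,2)1 1/2 ✓
(1,5)1 1/1 ✓
(2,2)1 3/5 ✓
(2,4)1 4/4 ✓
(3,1)2 1/3 ✗
(3,2)1 3/5 ✓
(3,3)1 6/7 ✓
(3,4)1 6/6 ✓
(3,5)1 4/4 ✓
(4,2)2 1/4 ✗
(4,3)1 4/5 ✓
(4,4)1 5/5 ✓
(4,5)1 3/3 ✓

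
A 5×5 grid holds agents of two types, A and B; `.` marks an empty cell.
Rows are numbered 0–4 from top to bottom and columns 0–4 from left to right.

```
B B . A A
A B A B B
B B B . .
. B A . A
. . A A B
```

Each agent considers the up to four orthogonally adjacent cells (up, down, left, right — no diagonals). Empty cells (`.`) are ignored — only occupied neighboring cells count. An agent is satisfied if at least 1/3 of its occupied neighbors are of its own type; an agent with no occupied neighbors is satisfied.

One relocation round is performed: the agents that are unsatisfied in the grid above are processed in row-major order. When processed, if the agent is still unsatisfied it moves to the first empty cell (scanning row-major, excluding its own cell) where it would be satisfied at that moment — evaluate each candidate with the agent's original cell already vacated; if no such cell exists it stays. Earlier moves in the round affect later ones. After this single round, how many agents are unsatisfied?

0

Initially unsatisfied (in order): (1,0), (1,2), (3,4), (4,4).
  (1,0) → (0,2).
  (1,2) → (2,4).
  (3,4): now satisfied by earlier moves; stays.
  (4,4) → (1,0).
Resulting grid:
B B A A A
B B . B B
B B B . A
. B A . A
. . A A .
All satisfied now.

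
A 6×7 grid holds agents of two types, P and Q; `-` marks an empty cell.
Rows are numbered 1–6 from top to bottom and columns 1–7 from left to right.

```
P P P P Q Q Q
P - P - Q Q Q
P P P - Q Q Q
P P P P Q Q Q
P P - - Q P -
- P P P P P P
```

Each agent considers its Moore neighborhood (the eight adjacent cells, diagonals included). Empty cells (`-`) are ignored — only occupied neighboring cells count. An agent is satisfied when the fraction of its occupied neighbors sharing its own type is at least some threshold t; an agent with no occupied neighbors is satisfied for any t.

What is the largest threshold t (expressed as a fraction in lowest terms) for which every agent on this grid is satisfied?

2/7

Row 1: (1,1)P 2/2 · (1,2)P 4/4 · (1,3)P 3/3 · (1,4)P 2/4 · (1,5)Q 3/4 · (1,6)Q 5/5 · (1,7)Q 3/3
Row 2: (2,1)P 4/4 · (2,3)P 5/5 · (2,5)Q 5/6 · (2,6)Q 8/8 · (2,7)Q 5/5
Row 3: (3,1)P 4/4 · (3,2)P 7/7 · (3,3)P 5/5 · (3,5)Q 5/6 · (3,6)Q 8/8 · (3,7)Q 5/5
Row 4: (4,1)P 5/5 · (4,2)P 7/7 · (4,3)P 5/5 · (4,4)P 2/5 · (4,5)Q 4/6 · (4,6)Q 6/7 · (4,7)Q 3/4
Row 5: (5,1)P 4/4 · (5,2)P 6/6 · (5,5)Q 2/7 · (5,6)P 3/7
Row 6: (6,2)P 3/3 · (6,3)P 3/3 · (6,4)P 2/3 · (6,5)P 3/4 · (6,6)P 3/4 · (6,7)P 2/2
The smallest same-type fraction is 2/7 at (5,5), which reduces to 2/7. Any threshold above that leaves this agent unsatisfied.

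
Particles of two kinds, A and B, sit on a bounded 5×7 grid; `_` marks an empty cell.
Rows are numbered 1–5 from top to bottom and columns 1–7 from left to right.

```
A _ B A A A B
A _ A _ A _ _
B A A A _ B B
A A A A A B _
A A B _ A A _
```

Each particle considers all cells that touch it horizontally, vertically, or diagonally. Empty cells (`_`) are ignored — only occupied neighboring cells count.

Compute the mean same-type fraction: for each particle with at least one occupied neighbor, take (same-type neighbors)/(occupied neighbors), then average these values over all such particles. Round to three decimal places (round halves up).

Row 1: (1,1)A 1/1 · (1,3)B 0/2 · (1,4)A 3/4 · (1,5)A 3/3 · (1,6)A 2/3 · (1,7)B 0/1
Row 2: (2,1)A 2/3 · (2,3)A 4/5 · (2,5)A 4/5
Row 3: (3,1)B 0/4 · (3,2)A 6/7 · (3,3)A 6/6 · (3,4)A 6/6 · (3,6)B 2/4 · (3,7)B 2/2
Row 4: (4,1)A 4/5 · (4,2)A 6/8 · (4,3)A 6/7 · (4,4)A 5/6 · (4,5)A 4/6 · (4,6)B 2/5
Row 5: (5,1)A 3/3 · (5,2)A 4/5 · (5,3)B 0/4 · (5,5)A 3/4 · (5,6)A 2/3
Sum over 26 particles: 1/1 + 0/2 + 3/4 + 3/3 + 2/3 + 0/1 + 2/3 + 4/5 + 4/5 + 0/4 + 6/7 + 6/6 + 6/6 + 2/4 + 2/2 + 4/5 + 6/8 + 6/7 + 5/6 + 4/6 + 2/5 + 3/3 + 4/5 + 0/4 + 3/4 + 2/3 = 2459/140; mean = 2459/140 ÷ 26 = 2459/3640 = 0.675549… → 0.676.

0.676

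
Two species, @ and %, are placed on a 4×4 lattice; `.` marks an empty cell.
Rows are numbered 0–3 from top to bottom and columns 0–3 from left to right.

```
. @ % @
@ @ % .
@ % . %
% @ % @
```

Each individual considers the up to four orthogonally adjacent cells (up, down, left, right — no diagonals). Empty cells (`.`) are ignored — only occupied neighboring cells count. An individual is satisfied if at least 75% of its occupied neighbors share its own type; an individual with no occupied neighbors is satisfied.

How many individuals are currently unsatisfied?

(0,1)@ 1/2 ✗
(0,2)% 1/3 ✗
(0,3)@ 0/1 ✗
(1,0)@ 2/2 ✓
(1,1)@ 2/4 ✗
(1,2)% 1/2 ✗
(2,0)@ 1/3 ✗
(2,1)% 0/3 ✗
(2,3)% 0/1 ✗
(3,0)% 0/2 ✗
(3,1)@ 0/3 ✗
(3,2)% 0/2 ✗
(3,3)@ 0/2 ✗
Unsatisfied: (0,1), (0,2), (0,3), (1,1), (1,2), (2,0), (2,1), (2,3), (3,0), (3,1), (3,2), (3,3) — 12 in total.

12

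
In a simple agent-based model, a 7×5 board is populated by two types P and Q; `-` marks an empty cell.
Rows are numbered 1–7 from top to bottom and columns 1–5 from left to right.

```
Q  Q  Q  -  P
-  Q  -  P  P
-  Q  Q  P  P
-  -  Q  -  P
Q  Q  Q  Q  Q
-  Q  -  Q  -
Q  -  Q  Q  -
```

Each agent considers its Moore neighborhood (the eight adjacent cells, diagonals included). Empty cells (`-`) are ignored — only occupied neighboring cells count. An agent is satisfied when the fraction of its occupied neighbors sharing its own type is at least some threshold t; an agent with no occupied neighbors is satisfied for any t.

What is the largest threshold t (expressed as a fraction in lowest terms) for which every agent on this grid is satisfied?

Row 1: (1,1)Q 2/2 · (1,2)Q 3/3 · (1,3)Q 2/3 · (1,5)P 2/2
Row 2: (2,2)Q 5/5 · (2,4)P 4/6 · (2,5)P 4/4
Row 3: (3,2)Q 3/3 · (3,3)Q 3/5 · (3,4)P 4/6 · (3,5)P 4/4
Row 4: (4,3)Q 5/6 · (4,5)P 2/4
Row 5: (5,1)Q 2/2 · (5,2)Q 4/4 · (5,3)Q 5/5 · (5,4)Q 4/5 · (5,5)Q 2/3
Row 6: (6,2)Q 5/5 · (6,4)Q 5/5
Row 7: (7,1)Q 1/1 · (7,3)Q 3/3 · (7,4)Q 2/2
The smallest same-type fraction is 2/4 at (4,5), which reduces to 1/2. Any threshold above that leaves this agent unsatisfied.

1/2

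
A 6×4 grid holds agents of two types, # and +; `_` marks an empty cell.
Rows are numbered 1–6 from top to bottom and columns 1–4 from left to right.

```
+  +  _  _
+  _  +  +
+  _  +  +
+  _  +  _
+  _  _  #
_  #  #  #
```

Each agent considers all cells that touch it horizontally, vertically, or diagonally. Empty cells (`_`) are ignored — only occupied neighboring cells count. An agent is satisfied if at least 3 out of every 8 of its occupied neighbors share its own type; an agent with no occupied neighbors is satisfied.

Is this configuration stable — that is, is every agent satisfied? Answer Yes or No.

Yes

Row 1: (1,1)+ 2/2 ok · (1,2)+ 3/3 ok
Row 2: (2,1)+ 3/3 ok · (2,3)+ 4/4 ok · (2,4)+ 3/3 ok
Row 3: (3,1)+ 2/2 ok · (3,3)+ 4/4 ok · (3,4)+ 4/4 ok
Row 4: (4,1)+ 2/2 ok · (4,3)+ 2/3 ok
Row 5: (5,1)+ 1/2 ok · (5,4)# 2/3 ok
Row 6: (6,2)# 1/2 ok · (6,3)# 3/3 ok · (6,4)# 2/2 ok
All meet the threshold, so the configuration is stable.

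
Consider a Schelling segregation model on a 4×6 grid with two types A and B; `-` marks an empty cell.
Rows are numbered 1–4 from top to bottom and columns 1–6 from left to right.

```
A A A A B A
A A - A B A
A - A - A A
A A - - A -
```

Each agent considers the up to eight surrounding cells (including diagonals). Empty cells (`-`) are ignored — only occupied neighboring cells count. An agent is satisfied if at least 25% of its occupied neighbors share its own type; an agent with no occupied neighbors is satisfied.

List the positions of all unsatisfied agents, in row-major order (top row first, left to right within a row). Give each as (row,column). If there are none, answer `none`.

Row 1: (1,1)A 3/3 ✓ · (1,2)A 4/4 ✓ · (1,3)A 4/4 ✓ · (1,4)A 2/4 ✓ · (1,5)B 1/5 ✗ · (1,6)A 1/3 ✓
Row 2: (2,1)A 4/4 ✓ · (2,2)A 6/6 ✓ · (2,4)A 4/6 ✓ · (2,5)B 1/7 ✗ · (2,6)A 3/5 ✓
Row 3: (3,1)A 4/4 ✓ · (3,3)A 3/3 ✓ · (3,5)A 4/5 ✓ · (3,6)A 3/4 ✓
Row 4: (4,1)A 2/2 ✓ · (4,2)A 3/3 ✓ · (4,5)A 2/2 ✓

(1,5), (2,5)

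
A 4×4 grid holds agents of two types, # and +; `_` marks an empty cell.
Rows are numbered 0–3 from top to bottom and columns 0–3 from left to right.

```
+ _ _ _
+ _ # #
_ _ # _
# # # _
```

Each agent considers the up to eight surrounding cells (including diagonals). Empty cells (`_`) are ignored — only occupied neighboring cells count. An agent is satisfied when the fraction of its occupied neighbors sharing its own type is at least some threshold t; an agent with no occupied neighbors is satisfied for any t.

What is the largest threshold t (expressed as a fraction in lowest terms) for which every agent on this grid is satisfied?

(0,0)+ 1/1
(1,0)+ 1/1
(1,2)# 2/2
(1,3)# 2/2
(2,2)# 4/4
(3,0)# 1/1
(3,1)# 3/3
(3,2)# 2/2
The smallest same-type fraction is 1/1 at (0,0), which reduces to 1/1. Any threshold above that leaves this agent unsatisfied.

1/1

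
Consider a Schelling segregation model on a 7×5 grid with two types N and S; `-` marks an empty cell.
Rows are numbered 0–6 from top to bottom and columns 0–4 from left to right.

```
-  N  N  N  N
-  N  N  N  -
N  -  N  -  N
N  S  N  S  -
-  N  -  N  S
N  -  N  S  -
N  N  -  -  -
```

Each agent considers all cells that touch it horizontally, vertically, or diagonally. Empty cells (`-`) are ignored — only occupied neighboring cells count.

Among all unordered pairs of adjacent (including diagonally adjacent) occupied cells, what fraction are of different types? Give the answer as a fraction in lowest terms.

Scan each occupied cell's neighbors to the right and below (and the two forward diagonals) so each pair is counted once.
From row 0: 0 unlike of 11 pairs (running 0/11).
From row 1: 0 unlike of 7 pairs (running 0/18).
From row 2: 4 unlike of 6 pairs (running 4/24).
From row 3: 5 unlike of 9 pairs (running 9/33).
From row 4: 2 unlike of 6 pairs (running 11/39).
From row 5: 1 unlike of 4 pairs (running 12/43).
From row 6: 0 unlike of 1 pairs (running 12/44).
Total adjacent occupied pairs: 44; unlike-type pairs: 12.
12/44 reduces to 3/11.

3/11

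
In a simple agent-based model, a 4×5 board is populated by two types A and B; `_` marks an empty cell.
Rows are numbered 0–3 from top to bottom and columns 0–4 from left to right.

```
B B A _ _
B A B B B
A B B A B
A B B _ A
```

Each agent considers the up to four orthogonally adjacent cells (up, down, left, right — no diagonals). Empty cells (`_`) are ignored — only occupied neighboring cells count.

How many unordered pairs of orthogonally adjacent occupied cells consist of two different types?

13

Scan each occupied cell's neighbors to the right and below so each pair is counted once.
From row 0: 3 unlike of 5 pairs (running 3/5).
From row 1: 5 unlike of 9 pairs (running 8/14).
From row 2: 4 unlike of 8 pairs (running 12/22).
From row 3: 1 unlike of 2 pairs (running 13/24).
Total adjacent occupied pairs: 24; unlike-type pairs: 13.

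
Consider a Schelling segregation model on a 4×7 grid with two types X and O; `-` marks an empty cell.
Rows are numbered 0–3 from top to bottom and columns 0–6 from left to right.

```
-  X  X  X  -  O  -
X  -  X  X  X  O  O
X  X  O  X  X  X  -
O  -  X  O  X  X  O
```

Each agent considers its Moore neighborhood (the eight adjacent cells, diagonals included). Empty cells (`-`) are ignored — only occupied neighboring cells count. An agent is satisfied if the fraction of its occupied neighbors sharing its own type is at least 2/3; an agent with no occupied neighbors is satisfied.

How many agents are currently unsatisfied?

Row 0: (0,1)X 3/3 ok · (0,2)X 4/4 ok · (0,3)X 4/4 ok · (0,5)O 2/3 ok
Row 1: (1,0)X 3/3 ok · (1,2)X 6/7 ok · (1,3)X 6/7 ok · (1,4)X 5/7 ok · (1,5)O 2/5 unhappy · (1,6)O 2/3 ok
Row 2: (2,0)X 2/3 ok · (2,1)X 4/6 ok · (2,2)O 1/6 unhappy · (2,3)X 6/8 ok · (2,4)X 6/8 ok · (2,5)X 4/7 unhappy
Row 3: (3,0)O 0/2 unhappy · (3,2)X 2/4 unhappy · (3,3)O 1/5 unhappy · (3,4)X 4/5 ok · (3,5)X 3/4 ok · (3,6)O 0/2 unhappy
Unsatisfied: (1,5), (2,2), (2,5), (3,0), (3,2), (3,3), (3,6) — 7 in total.

7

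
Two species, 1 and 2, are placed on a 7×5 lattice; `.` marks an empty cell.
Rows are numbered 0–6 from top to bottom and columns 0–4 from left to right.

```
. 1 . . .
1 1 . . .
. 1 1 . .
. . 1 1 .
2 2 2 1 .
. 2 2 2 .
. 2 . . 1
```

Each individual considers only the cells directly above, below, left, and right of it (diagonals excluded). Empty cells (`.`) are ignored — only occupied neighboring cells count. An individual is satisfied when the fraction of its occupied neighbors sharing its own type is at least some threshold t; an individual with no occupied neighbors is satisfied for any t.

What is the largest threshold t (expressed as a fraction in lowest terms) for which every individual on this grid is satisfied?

(0,1)1 1/1
(1,0)1 1/1
(1,1)1 3/3
(2,1)1 2/2
(2,2)1 2/2
(3,2)1 2/3
(3,3)1 2/2
(4,0)2 1/1
(4,1)2 3/3
(4,2)2 2/4
(4,3)1 1/3
(5,1)2 3/3
(5,2)2 3/3
(5,3)2 1/2
(6,1)2 1/1
(6,4)1 — no occupied neighbors
The smallest same-type fraction is 1/3 at (4,3), which reduces to 1/3. Any threshold above that leaves this individual unsatisfied.

1/3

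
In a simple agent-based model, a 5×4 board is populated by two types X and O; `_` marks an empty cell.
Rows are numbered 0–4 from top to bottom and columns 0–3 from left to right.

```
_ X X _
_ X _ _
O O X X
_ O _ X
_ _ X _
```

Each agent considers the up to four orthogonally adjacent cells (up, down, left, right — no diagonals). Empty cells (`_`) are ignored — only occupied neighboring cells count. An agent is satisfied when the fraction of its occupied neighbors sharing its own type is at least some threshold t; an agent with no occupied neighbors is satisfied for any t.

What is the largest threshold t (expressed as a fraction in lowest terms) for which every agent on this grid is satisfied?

(0,1)X 2/2
(0,2)X 1/1
(1,1)X 1/2
(2,0)O 1/1
(2,1)O 2/4
(2,2)X 1/2
(2,3)X 2/2
(3,1)O 1/1
(3,3)X 1/1
(4,2)X — no occupied neighbors
The smallest same-type fraction is 1/2 at (1,1), which reduces to 1/2. Any threshold above that leaves this agent unsatisfied.

1/2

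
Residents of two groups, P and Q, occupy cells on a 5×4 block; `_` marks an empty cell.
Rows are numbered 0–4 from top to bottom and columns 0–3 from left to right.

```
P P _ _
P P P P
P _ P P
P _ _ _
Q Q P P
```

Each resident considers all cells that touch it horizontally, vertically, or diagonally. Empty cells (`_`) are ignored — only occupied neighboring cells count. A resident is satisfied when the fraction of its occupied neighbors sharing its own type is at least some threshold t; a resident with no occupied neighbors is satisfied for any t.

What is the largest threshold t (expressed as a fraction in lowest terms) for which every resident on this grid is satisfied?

(0,0)P 3/3
(0,1)P 4/4
(1,0)P 4/4
(1,1)P 6/6
(1,2)P 5/5
(1,3)P 3/3
(2,0)P 3/3
(2,2)P 4/4
(2,3)P 3/3
(3,0)P 1/3
(4,0)Q 1/2
(4,1)Q 1/3
(4,2)P 1/2
(4,3)P 1/1
The smallest same-type fraction is 1/3 at (3,0), which reduces to 1/3. Any threshold above that leaves this resident unsatisfied.

1/3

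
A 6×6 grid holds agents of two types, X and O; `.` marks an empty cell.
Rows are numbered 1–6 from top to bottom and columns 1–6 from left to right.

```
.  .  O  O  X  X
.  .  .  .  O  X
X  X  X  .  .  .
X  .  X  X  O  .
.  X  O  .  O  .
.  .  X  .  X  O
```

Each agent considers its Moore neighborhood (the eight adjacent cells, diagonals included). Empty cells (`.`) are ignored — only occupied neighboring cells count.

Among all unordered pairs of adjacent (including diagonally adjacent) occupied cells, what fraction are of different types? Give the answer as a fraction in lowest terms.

2/5

Scan each occupied cell's neighbors to the right and below (and the two forward diagonals) so each pair is counted once.
Row 1: O(1,3)–O(1,4)= O(1,4)–X(1,5)≠ O(1,4)–O(2,5)= X(1,5)–X(1,6)= X(1,5)–O(2,5)≠ X(1,5)–X(2,6)= X(1,6)–X(2,6)= X(1,6)–O(2,5)≠  → 3/8 unlike.
Row 2: O(2,5)–X(2,6)≠  → 1/1 unlike.
Row 3: X(3,1)–X(3,2)= X(3,1)–X(4,1)= X(3,2)–X(3,3)= X(3,2)–X(4,3)= X(3,2)–X(4,1)= X(3,3)–X(4,3)= X(3,3)–X(4,4)=  → 0/7 unlike.
Row 4: X(4,1)–X(5,2)= X(4,3)–X(4,4)= X(4,3)–O(5,3)≠ X(4,3)–X(5,2)= X(4,4)–O(4,5)≠ X(4,4)–O(5,5)≠ X(4,4)–O(5,3)≠ O(4,5)–O(5,5)=  → 4/8 unlike.
Row 5: X(5,2)–O(5,3)≠ X(5,2)–X(6,3)= O(5,3)–X(6,3)≠ O(5,5)–X(6,5)≠ O(5,5)–O(6,6)=  → 3/5 unlike.
Row 6: X(6,5)–O(6,6)≠  → 1/1 unlike.
Total adjacent occupied pairs: 30; unlike-type pairs: 12.
12/30 reduces to 2/5.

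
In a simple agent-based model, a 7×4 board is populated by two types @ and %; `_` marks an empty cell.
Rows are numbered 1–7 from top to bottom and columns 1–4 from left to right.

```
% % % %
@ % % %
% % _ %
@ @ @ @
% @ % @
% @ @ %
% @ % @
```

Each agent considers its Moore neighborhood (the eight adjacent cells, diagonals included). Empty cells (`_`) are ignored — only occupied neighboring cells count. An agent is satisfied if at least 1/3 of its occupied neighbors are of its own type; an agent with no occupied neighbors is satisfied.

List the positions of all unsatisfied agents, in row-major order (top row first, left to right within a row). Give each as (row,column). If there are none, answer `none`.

(1,1)% 2/3 ✓
(1,2)% 4/5 ✓
(1,3)% 5/5 ✓
(1,4)% 3/3 ✓
(2,1)@ 0/5 ✗
(2,2)% 6/7 ✓
(2,3)% 7/7 ✓
(2,4)% 4/4 ✓
(3,1)% 2/5 ✓
(3,2)% 3/7 ✓
(3,4)% 2/4 ✓
(4,1)@ 2/5 ✓
(4,2)@ 3/7 ✓
(4,3)@ 4/7 ✓
(4,4)@ 2/4 ✓
(5,1)% 1/5 ✗
(5,2)@ 5/8 ✓
(5,3)% 1/8 ✗
(5,4)@ 3/5 ✓
(6,1)% 2/5 ✓
(6,2)@ 3/8 ✓
(6,3)@ 5/8 ✓
(6,4)% 2/5 ✓
(7,1)% 1/3 ✓
(7,2)@ 2/5 ✓
(7,3)% 1/5 ✗
(7,4)@ 1/3 ✓

(2,1), (5,1), (5,3), (7,3)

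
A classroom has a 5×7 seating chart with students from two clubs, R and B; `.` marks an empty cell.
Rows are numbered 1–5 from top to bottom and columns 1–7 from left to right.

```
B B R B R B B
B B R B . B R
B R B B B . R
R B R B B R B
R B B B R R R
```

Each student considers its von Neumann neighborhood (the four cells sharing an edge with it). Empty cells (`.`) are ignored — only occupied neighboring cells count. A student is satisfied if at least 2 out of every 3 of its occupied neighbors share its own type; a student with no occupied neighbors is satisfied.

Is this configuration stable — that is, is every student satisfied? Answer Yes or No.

Row 1: (1,1)B 2/2 satisfied · (1,2)B 2/3 satisfied · (1,3)R 1/3 not · (1,4)B 1/3 not · (1,5)R 0/2 not · (1,6)B 2/3 satisfied · (1,7)B 1/2 not
Row 2: (2,1)B 3/3 satisfied · (2,2)B 2/4 not · (2,3)R 1/4 not · (2,4)B 2/3 satisfied · (2,6)B 1/2 not · (2,7)R 1/3 not
Row 3: (3,1)B 1/3 not · (3,2)R 0/4 not · (3,3)B 1/4 not · (3,4)B 4/4 satisfied · (3,5)B 2/2 satisfied · (3,7)R 1/2 not
Row 4: (4,1)R 1/3 not · (4,2)B 1/4 not · (4,3)R 0/4 not · (4,4)B 3/4 satisfied · (4,5)B 2/4 not · (4,6)R 1/3 not · (4,7)B 0/3 not
Row 5: (5,1)R 1/2 not · (5,2)B 2/3 satisfied · (5,3)B 2/3 satisfied · (5,4)B 2/3 satisfied · (5,5)R 1/3 not · (5,6)R 3/3 satisfied · (5,7)R 1/2 not
For instance (1,3) has only 1/3 same-type neighbors, below 2/3.

No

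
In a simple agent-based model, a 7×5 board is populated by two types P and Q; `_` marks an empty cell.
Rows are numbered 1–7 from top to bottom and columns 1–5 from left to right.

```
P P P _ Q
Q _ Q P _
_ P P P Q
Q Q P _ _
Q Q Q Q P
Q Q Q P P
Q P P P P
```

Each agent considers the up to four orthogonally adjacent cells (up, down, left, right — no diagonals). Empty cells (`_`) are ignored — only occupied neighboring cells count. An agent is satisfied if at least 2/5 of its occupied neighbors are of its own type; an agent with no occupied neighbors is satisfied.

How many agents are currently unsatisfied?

6

Row 1: (1,1)P 1/2 satisfied · (1,2)P 2/2 satisfied · (1,3)P 1/2 satisfied · (1,5)Q 0/0 satisfied
Row 2: (2,1)Q 0/1 not · (2,3)Q 0/3 not · (2,4)P 1/2 satisfied
Row 3: (3,2)P 1/2 satisfied · (3,3)P 3/4 satisfied · (3,4)P 2/3 satisfied · (3,5)Q 0/1 not
Row 4: (4,1)Q 2/2 satisfied · (4,2)Q 2/4 satisfied · (4,3)P 1/3 not
Row 5: (5,1)Q 3/3 satisfied · (5,2)Q 4/4 satisfied · (5,3)Q 3/4 satisfied · (5,4)Q 1/3 not · (5,5)P 1/2 satisfied
Row 6: (6,1)Q 3/3 satisfied · (6,2)Q 3/4 satisfied · (6,3)Q 2/4 satisfied · (6,4)P 2/4 satisfied · (6,5)P 3/3 satisfied
Row 7: (7,1)Q 1/2 satisfied · (7,2)P 1/3 not · (7,3)P 2/3 satisfied · (7,4)P 3/3 satisfied · (7,5)P 2/2 satisfied
Unsatisfied: (2,1), (2,3), (3,5), (4,3), (5,4), (7,2) — 6 in total.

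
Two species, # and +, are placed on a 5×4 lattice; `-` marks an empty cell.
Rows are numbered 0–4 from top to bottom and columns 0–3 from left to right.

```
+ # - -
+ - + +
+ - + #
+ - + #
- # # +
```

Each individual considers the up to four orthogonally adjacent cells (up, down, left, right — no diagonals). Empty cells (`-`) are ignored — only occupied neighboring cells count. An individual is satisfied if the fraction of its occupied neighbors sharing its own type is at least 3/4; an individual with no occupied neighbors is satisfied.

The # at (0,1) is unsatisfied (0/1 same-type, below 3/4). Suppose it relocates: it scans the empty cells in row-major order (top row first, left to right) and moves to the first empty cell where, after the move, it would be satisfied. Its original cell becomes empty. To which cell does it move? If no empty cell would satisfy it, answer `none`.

none

Vacating (0,1). Empty cells in order:
  (0,2): 0/1 same-type → still unsatisfied.
  (0,3): 0/1 same-type → still unsatisfied.
  (1,1): 0/2 same-type → still unsatisfied.
  (2,1): 0/2 same-type → still unsatisfied.
  (3,1): 1/3 same-type → still unsatisfied.
  (4,0): 1/2 same-type → still unsatisfied.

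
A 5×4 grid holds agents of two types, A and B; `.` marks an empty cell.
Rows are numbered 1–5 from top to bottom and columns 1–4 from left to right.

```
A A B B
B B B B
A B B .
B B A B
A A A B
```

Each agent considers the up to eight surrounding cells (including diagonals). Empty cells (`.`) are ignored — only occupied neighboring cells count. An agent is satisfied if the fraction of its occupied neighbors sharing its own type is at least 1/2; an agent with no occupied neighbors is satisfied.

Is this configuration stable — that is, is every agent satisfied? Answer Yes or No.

(1,1)A 1/3 ✗
(1,2)A 1/5 ✗
(1,3)B 4/5 ✓
(1,4)B 3/3 ✓
(2,1)B 2/5 ✗
(2,2)B 5/8 ✓
(2,3)B 6/7 ✓
(2,4)B 4/4 ✓
(3,1)A 0/5 ✗
(3,2)B 6/8 ✓
(3,3)B 6/7 ✓
(4,1)B 2/5 ✗
(4,2)B 3/8 ✗
(4,3)A 2/7 ✗
(4,4)B 2/4 ✓
(5,1)A 1/3 ✗
(5,2)A 3/5 ✓
(5,3)A 2/5 ✗
(5,4)B 1/3 ✗
For instance (1,1) has only 1/3 same-type neighbors, below 1/2.

No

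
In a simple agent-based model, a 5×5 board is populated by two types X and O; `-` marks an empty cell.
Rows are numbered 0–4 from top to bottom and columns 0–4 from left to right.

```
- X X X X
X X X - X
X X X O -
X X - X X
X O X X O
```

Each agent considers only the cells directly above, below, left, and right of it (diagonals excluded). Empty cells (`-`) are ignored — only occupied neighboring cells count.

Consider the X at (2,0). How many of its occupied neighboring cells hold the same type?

Occupied neighbors of (2,0): (1,0)=X, (3,0)=X, (2,1)=X.
Same type (X): 3 of 3.

3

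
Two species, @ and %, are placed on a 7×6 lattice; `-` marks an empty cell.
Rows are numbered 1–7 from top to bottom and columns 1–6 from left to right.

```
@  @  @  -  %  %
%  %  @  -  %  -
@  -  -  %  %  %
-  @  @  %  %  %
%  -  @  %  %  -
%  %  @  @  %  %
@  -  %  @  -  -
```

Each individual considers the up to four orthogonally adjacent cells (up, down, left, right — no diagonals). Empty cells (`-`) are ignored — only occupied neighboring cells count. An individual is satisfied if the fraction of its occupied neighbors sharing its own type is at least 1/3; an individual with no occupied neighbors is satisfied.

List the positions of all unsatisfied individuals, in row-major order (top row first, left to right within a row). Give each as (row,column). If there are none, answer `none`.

Row 1: (1,1)@ 1/2 ✓ · (1,2)@ 2/3 ✓ · (1,3)@ 2/2 ✓ · (1,5)% 2/2 ✓ · (1,6)% 1/1 ✓
Row 2: (2,1)% 1/3 ✓ · (2,2)% 1/3 ✓ · (2,3)@ 1/2 ✓ · (2,5)% 2/2 ✓
Row 3: (3,1)@ 0/1 ✗ · (3,4)% 2/2 ✓ · (3,5)% 4/4 ✓ · (3,6)% 2/2 ✓
Row 4: (4,2)@ 1/1 ✓ · (4,3)@ 2/3 ✓ · (4,4)% 3/4 ✓ · (4,5)% 4/4 ✓ · (4,6)% 2/2 ✓
Row 5: (5,1)% 1/1 ✓ · (5,3)@ 2/3 ✓ · (5,4)% 2/4 ✓ · (5,5)% 3/3 ✓
Row 6: (6,1)% 2/3 ✓ · (6,2)% 1/2 ✓ · (6,3)@ 2/4 ✓ · (6,4)@ 2/4 ✓ · (6,5)% 2/3 ✓ · (6,6)% 1/1 ✓
Row 7: (7,1)@ 0/1 ✗ · (7,3)% 0/2 ✗ · (7,4)@ 1/2 ✓

(3,1), (7,1), (7,3)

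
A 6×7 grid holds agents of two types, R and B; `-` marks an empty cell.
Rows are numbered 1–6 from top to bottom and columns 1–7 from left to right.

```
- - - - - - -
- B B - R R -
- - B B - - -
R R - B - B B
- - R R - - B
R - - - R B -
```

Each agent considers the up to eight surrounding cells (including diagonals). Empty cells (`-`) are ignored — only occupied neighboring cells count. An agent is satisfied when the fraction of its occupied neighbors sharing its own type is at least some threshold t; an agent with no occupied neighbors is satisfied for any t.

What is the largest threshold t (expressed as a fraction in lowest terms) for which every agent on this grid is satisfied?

1/2

(2,2)B 2/2
(2,3)B 3/3
(2,5)R 1/2
(2,6)R 1/1
(3,3)B 4/5
(3,4)B 3/4
(4,1)R 1/1
(4,2)R 2/3
(4,4)B 2/4
(4,6)B 2/2
(4,7)B 2/2
(5,3)R 2/3
(5,4)R 2/3
(5,7)B 3/3
(6,1)R — no occupied neighbors
(6,5)R 1/2
(6,6)B 1/2
The smallest same-type fraction is 1/2 at (2,5), which reduces to 1/2. Any threshold above that leaves this agent unsatisfied.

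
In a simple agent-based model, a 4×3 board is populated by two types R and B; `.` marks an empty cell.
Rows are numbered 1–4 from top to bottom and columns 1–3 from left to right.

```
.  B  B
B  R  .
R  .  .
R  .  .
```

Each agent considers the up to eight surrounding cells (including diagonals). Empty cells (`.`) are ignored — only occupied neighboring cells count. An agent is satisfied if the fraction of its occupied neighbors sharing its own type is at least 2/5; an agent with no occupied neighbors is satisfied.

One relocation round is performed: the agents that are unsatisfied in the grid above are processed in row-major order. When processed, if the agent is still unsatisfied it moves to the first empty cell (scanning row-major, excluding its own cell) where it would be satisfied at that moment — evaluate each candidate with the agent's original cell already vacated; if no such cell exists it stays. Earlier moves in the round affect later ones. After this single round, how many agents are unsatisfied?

0

Initially unsatisfied (in order): (2,1), (2,2).
  (2,1) → (1,1).
  (2,2) → (3,2).
Resulting grid:
B B B
. . .
R R .
R . .
All satisfied now.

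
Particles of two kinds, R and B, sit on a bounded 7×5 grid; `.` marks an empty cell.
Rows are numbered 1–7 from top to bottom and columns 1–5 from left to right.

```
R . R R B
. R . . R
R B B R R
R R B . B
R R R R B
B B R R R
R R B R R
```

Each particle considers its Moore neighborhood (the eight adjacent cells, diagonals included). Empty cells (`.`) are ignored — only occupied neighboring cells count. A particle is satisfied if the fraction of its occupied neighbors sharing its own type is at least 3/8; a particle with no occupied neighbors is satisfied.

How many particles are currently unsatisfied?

9

Row 1: (1,1)R 1/1 ✓ · (1,3)R 2/2 ✓ · (1,4)R 2/3 ✓ · (1,5)B 0/2 ✗
Row 2: (2,2)R 3/5 ✓ · (2,5)R 3/4 ✓
Row 3: (3,1)R 3/4 ✓ · (3,2)B 2/6 ✗ · (3,3)B 2/5 ✓ · (3,4)R 2/5 ✓ · (3,5)R 2/3 ✓
Row 4: (4,1)R 4/5 ✓ · (4,2)R 5/8 ✓ · (4,3)B 2/7 ✗ · (4,5)B 1/4 ✗
Row 5: (5,1)R 3/5 ✓ · (5,2)R 5/8 ✓ · (5,3)R 5/7 ✓ · (5,4)R 4/7 ✓ · (5,5)B 1/4 ✗
Row 6: (6,1)B 1/5 ✗ · (6,2)B 2/8 ✗ · (6,3)R 6/8 ✓ · (6,4)R 6/8 ✓ · (6,5)R 4/5 ✓
Row 7: (7,1)R 1/3 ✗ · (7,2)R 2/5 ✓ · (7,3)B 1/5 ✗ · (7,4)R 4/5 ✓ · (7,5)R 3/3 ✓
Unsatisfied: (1,5), (3,2), (4,3), (4,5), (5,5), (6,1), (6,2), (7,1), (7,3) — 9 in total.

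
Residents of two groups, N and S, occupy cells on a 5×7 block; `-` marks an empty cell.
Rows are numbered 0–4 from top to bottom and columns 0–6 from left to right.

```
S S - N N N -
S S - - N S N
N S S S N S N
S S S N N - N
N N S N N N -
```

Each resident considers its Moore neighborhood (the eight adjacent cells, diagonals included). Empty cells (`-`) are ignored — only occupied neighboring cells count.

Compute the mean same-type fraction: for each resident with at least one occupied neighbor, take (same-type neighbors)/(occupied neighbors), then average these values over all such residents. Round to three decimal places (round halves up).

(0,0)S 3/3
(0,1)S 3/3
(0,3)N 2/2
(0,4)N 3/4
(0,5)N 3/4
(1,0)S 4/5
(1,1)S 5/6
(1,4)N 4/7
(1,5)S 1/7
(1,6)N 2/4
(2,0)N 0/5
(2,1)S 6/7
(2,2)S 5/6
(2,3)S 2/6
(2,4)N 3/6
(2,5)S 1/7
(2,6)N 2/4
(3,0)S 2/5
(3,1)S 5/8
(3,2)S 5/8
(3,3)N 4/8
(3,4)N 5/7
(3,6)N 2/3
(4,0)N 1/3
(4,1)N 1/5
(4,2)S 2/5
(4,3)N 3/5
(4,4)N 4/4
(4,5)N 3/3
Sum over 29 residents: 3/3 + 3/3 + 2/2 + 3/4 + 3/4 + 4/5 + 5/6 + 4/7 + 1/7 + 2/4 + 0/5 + 6/7 + 5/6 + 2/6 + 3/6 + 1/7 + 2/4 + 2/5 + 5/8 + 5/8 + 4/8 + 5/7 + 2/3 + 1/3 + 1/5 + 2/5 + 3/5 + 4/4 + 3/3 = 2461/140; mean = 2461/140 ÷ 29 = 2461/4060 = 0.606157… → 0.606.

0.606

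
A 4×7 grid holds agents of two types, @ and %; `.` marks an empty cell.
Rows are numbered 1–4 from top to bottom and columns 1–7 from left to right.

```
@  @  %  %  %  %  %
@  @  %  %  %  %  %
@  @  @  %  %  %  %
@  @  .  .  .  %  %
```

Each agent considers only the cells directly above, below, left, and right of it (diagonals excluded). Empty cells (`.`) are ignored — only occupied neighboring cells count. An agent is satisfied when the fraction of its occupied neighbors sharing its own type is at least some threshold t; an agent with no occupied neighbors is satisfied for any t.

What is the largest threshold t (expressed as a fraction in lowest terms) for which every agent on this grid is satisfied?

1/3

(1,1)@ 2/2
(1,2)@ 2/3
(1,3)% 2/3
(1,4)% 3/3
(1,5)% 3/3
(1,6)% 3/3
(1,7)% 2/2
(2,1)@ 3/3
(2,2)@ 3/4
(2,3)% 2/4
(2,4)% 4/4
(2,5)% 4/4
(2,6)% 4/4
(2,7)% 3/3
(3,1)@ 3/3
(3,2)@ 4/4
(3,3)@ 1/3
(3,4)% 2/3
(3,5)% 3/3
(3,6)% 4/4
(3,7)% 3/3
(4,1)@ 2/2
(4,2)@ 2/2
(4,6)% 2/2
(4,7)% 2/2
The smallest same-type fraction is 1/3 at (3,3), which reduces to 1/3. Any threshold above that leaves this agent unsatisfied.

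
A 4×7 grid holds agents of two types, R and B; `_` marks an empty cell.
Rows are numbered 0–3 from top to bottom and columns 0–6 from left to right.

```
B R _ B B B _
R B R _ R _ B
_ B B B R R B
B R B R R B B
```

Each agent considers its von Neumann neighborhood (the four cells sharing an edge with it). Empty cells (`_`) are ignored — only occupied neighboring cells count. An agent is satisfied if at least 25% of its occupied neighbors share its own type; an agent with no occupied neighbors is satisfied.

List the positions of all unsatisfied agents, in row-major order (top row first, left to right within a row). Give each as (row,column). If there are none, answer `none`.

(0,0), (0,1), (1,0), (1,2), (3,0), (3,1)

(0,0)B 0/2 ✗
(0,1)R 0/2 ✗
(0,3)B 1/1 ✓
(0,4)B 2/3 ✓
(0,5)B 1/1 ✓
(1,0)R 0/2 ✗
(1,1)B 1/4 ✓
(1,2)R 0/2 ✗
(1,4)R 1/2 ✓
(1,6)B 1/1 ✓
(2,1)B 2/3 ✓
(2,2)B 3/4 ✓
(2,3)B 1/3 ✓
(2,4)R 3/4 ✓
(2,5)R 1/3 ✓
(2,6)B 2/3 ✓
(3,0)B 0/1 ✗
(3,1)R 0/3 ✗
(3,2)B 1/3 ✓
(3,3)R 1/3 ✓
(3,4)R 2/3 ✓
(3,5)B 1/3 ✓
(3,6)B 2/2 ✓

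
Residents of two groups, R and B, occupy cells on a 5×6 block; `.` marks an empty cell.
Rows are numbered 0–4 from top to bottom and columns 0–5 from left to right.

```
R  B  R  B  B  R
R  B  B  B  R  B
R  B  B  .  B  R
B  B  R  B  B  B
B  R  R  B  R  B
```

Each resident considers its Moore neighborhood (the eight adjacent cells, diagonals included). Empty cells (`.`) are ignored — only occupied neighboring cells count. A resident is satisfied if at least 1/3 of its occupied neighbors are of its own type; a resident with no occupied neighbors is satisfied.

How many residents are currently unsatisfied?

6

(0,0)R 1/3 satisfied
(0,1)B 2/5 satisfied
(0,2)R 0/5 not
(0,3)B 3/5 satisfied
(0,4)B 3/5 satisfied
(0,5)R 1/3 satisfied
(1,0)R 2/5 satisfied
(1,1)B 4/8 satisfied
(1,2)B 6/7 satisfied
(1,3)B 5/7 satisfied
(1,4)R 2/7 not
(1,5)B 2/5 satisfied
(2,0)R 1/5 not
(2,1)B 5/8 satisfied
(2,2)B 6/7 satisfied
(2,4)B 5/7 satisfied
(2,5)R 1/5 not
(3,0)B 3/5 satisfied
(3,1)B 4/8 satisfied
(3,2)R 2/7 not
(3,3)B 4/7 satisfied
(3,4)B 5/7 satisfied
(3,5)B 3/5 satisfied
(4,0)B 2/3 satisfied
(4,1)R 2/5 satisfied
(4,2)R 2/5 satisfied
(4,3)B 2/5 satisfied
(4,4)R 0/5 not
(4,5)B 2/3 satisfied
Unsatisfied: (0,2), (1,4), (2,0), (2,5), (3,2), (4,4) — 6 in total.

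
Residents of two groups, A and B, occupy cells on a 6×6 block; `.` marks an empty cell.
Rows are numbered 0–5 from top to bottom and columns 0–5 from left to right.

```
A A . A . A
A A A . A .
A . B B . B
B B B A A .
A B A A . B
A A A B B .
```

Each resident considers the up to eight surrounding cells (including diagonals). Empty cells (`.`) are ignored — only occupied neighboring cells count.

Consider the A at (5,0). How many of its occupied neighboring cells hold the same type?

Occupied neighbors of (5,0): (4,0)=A, (4,1)=B, (5,1)=A.
Same type (A): 2 of 3.

2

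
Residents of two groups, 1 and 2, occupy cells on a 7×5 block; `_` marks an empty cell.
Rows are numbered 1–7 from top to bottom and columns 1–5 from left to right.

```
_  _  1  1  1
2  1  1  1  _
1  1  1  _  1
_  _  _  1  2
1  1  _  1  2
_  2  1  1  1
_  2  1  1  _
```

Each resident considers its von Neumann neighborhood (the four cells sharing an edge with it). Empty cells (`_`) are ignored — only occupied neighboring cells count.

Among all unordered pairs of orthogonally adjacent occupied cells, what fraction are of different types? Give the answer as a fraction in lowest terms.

Scan each occupied cell's neighbors to the right and below so each pair is counted once.
From row 1: 0 unlike of 4 pairs (running 0/4).
From row 2: 2 unlike of 6 pairs (running 2/10).
From row 3: 1 unlike of 3 pairs (running 3/13).
From row 4: 1 unlike of 3 pairs (running 4/16).
From row 5: 3 unlike of 5 pairs (running 7/21).
From row 6: 1 unlike of 6 pairs (running 8/27).
From row 7: 1 unlike of 2 pairs (running 9/29).
Total adjacent occupied pairs: 29; unlike-type pairs: 9.
9/29 is already in lowest terms.

9/29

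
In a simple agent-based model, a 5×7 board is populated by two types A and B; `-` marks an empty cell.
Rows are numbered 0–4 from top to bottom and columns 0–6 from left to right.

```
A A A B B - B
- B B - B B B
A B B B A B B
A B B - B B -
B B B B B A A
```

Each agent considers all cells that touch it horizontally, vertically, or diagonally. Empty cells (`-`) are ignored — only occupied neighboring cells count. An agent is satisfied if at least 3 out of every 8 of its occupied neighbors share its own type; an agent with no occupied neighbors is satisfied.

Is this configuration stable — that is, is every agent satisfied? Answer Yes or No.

No

(0,0)A 1/2 satisfied
(0,1)A 2/4 satisfied
(0,2)A 1/4 not
(0,3)B 3/4 satisfied
(0,4)B 3/3 satisfied
(0,6)B 2/2 satisfied
(1,1)B 3/7 satisfied
(1,2)B 5/7 satisfied
(1,4)B 5/6 satisfied
(1,5)B 6/7 satisfied
(1,6)B 4/4 satisfied
(2,0)A 1/4 not
(2,1)B 5/7 satisfied
(2,2)B 6/6 satisfied
(2,3)B 5/6 satisfied
(2,4)A 0/6 not
(2,5)B 6/7 satisfied
(2,6)B 4/4 satisfied
(3,0)A 1/5 not
(3,1)B 6/8 satisfied
(3,2)B 7/7 satisfied
(3,4)B 5/7 satisfied
(3,5)B 4/7 satisfied
(4,0)B 2/3 satisfied
(4,1)B 4/5 satisfied
(4,2)B 4/4 satisfied
(4,3)B 4/4 satisfied
(4,4)B 3/4 satisfied
(4,5)A 1/4 not
(4,6)A 1/2 satisfied
For instance (0,2) has only 1/4 same-type neighbors, below 3/8.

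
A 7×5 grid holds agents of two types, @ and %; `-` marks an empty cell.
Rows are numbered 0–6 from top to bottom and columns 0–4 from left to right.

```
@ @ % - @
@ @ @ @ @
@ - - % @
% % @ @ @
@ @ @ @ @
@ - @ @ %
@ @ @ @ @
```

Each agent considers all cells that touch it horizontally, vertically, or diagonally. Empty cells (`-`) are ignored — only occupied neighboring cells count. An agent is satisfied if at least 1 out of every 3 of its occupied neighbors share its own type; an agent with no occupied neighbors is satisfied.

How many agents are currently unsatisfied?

5

(0,0)@ 3/3 ok
(0,1)@ 4/5 ok
(0,2)% 0/4 unhappy
(0,4)@ 2/2 ok
(1,0)@ 4/4 ok
(1,1)@ 5/6 ok
(1,2)@ 3/5 ok
(1,3)@ 4/6 ok
(1,4)@ 3/4 ok
(2,0)@ 2/4 ok
(2,3)% 0/7 unhappy
(2,4)@ 4/5 ok
(3,0)% 1/4 unhappy
(3,1)% 1/6 unhappy
(3,2)@ 4/6 ok
(3,3)@ 6/7 ok
(3,4)@ 4/5 ok
(4,0)@ 2/4 ok
(4,1)@ 5/7 ok
(4,2)@ 6/7 ok
(4,3)@ 7/8 ok
(4,4)@ 4/5 ok
(5,0)@ 4/4 ok
(5,2)@ 7/7 ok
(5,3)@ 7/8 ok
(5,4)% 0/5 unhappy
(6,0)@ 2/2 ok
(6,1)@ 4/4 ok
(6,2)@ 4/4 ok
(6,3)@ 4/5 ok
(6,4)@ 2/3 ok
Unsatisfied: (0,2), (2,3), (3,0), (3,1), (5,4) — 5 in total.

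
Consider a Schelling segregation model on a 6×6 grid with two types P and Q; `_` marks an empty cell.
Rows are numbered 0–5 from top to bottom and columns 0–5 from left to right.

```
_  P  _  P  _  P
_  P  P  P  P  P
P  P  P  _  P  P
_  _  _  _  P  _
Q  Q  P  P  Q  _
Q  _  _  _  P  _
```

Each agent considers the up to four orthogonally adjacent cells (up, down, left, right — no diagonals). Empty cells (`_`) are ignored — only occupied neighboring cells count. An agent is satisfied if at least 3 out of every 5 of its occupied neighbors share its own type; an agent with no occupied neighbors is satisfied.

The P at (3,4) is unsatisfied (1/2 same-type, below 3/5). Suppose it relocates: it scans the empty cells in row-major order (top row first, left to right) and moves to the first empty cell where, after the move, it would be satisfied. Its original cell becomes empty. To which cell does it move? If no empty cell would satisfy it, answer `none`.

(0,0)

Vacating (3,4). Empty cells in order:
  (0,0): 1/1 same-type → satisfied — stop here.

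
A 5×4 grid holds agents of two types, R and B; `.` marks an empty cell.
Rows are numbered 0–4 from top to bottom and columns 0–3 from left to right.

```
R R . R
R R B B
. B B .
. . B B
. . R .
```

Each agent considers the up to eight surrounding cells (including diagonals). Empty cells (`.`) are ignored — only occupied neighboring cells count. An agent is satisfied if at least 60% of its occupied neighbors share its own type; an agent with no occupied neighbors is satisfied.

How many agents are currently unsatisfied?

4

Row 0: (0,0)R 3/3 ✓ · (0,1)R 3/4 ✓ · (0,3)R 0/2 ✗
Row 1: (1,0)R 3/4 ✓ · (1,1)R 3/6 ✗ · (1,2)B 3/6 ✗ · (1,3)B 2/3 ✓
Row 2: (2,1)B 3/5 ✓ · (2,2)B 5/6 ✓
Row 3: (3,2)B 3/4 ✓ · (3,3)B 2/3 ✓
Row 4: (4,2)R 0/2 ✗
Unsatisfied: (0,3), (1,1), (1,2), (4,2) — 4 in total.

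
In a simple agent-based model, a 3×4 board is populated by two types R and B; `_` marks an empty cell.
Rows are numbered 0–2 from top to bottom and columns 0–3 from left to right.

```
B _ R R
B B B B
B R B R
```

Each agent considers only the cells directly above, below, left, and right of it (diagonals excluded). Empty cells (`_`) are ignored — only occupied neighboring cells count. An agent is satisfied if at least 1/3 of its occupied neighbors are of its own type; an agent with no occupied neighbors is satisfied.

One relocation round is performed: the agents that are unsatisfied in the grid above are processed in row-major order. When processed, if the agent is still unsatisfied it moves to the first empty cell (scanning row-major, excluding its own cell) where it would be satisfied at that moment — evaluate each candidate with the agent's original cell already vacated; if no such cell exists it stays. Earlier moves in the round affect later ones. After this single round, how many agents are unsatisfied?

1

Initially unsatisfied (in order): (2,1), (2,3).
  (2,1) → (0,1).
  (2,3): no empty cell satisfies it; stays.
Resulting grid:
B R R R
B B B B
B _ B R
Unsatisfied now: (2,3).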